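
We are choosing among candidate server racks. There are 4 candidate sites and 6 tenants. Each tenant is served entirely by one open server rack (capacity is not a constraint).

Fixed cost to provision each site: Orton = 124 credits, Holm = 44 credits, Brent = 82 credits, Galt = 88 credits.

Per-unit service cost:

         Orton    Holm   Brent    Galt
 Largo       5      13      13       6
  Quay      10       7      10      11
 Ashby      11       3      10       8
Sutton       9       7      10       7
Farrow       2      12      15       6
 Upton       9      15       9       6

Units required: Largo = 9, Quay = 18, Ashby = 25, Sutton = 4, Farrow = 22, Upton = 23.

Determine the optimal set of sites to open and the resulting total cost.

For any fixed open set, each tenant goes to its cheapest open site; total = fixed + service.
{Holm, Galt}: Largo→Galt 6·9=54, Quay→Holm 7·18=126, Ashby→Holm 3·25=75, Sutton→Holm 7·4=28, Farrow→Galt 6·22=132, Upton→Galt 6·23=138. Service 553; fixed 132; total 685.
{Orton, Holm}: service 525 + fixed 168 = 693
{Orton, Holm, Galt}: service 456 + fixed 256 = 712
{Orton, Holm, Brent, Galt}: service 456 + fixed 338 = 794
No other subset beats 685.

Open Holm and Galt; minimum total cost 685.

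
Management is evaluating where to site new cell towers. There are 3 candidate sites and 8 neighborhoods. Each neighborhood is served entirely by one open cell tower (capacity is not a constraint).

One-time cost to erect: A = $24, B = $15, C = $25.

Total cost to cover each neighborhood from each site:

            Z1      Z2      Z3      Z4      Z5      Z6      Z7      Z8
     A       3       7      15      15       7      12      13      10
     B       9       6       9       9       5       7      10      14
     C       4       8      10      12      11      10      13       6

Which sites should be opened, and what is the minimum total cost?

Open B only; minimum total cost 84.

For any fixed open set, each neighborhood goes to its cheapest open site; total = fixed + service.
{B}: Z1→B 9, Z2→B 6, Z3→B 9, Z4→B 9, Z5→B 5, Z6→B 7, Z7→B 10, Z8→B 14. Service 69; fixed 15; total 84.
{B, C}: service 56 + fixed 40 = 96
{A, B}: Z1→A 3, Z2→B 6, Z3→B 9, Z4→B 9, Z5→B 5, Z6→B 7, Z7→B 10, Z8→A 10. Service 59; fixed 39; total 98.
{A, B, C}: Z1→A 3, Z2→B 6, Z3→B 9, Z4→B 9, Z5→B 5, Z6→B 7, Z7→B 10, Z8→C 6. Service 55; fixed 64; total 119.
No other subset beats 84.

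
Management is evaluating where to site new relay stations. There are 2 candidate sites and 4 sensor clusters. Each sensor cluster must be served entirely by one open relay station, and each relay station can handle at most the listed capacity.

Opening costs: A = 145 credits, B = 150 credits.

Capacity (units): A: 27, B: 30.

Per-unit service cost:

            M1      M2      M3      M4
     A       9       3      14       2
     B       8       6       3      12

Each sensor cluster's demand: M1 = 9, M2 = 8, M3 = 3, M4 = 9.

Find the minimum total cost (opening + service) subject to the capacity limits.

Minimum total cost: 387

Open {B}: M1→B 8·9=72, M2→B 6·8=48, M3→B 3·3=9, M4→B 12·9=108.
Loads: B carries 29/30. Service 237; fixed 150; total 387.
Next best feasible plan costs 418.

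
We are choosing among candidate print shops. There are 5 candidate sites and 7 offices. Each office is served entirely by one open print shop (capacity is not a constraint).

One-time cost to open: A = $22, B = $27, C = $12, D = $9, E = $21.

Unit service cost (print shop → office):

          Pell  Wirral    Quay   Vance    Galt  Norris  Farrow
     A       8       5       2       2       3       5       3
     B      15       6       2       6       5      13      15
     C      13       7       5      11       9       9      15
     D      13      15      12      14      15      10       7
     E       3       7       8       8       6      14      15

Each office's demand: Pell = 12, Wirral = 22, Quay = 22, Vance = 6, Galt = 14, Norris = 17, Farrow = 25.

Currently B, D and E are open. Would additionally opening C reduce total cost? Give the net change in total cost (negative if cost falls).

Current service cost with {B, D, E}: 663.
Adding C: each office re-picks its cheapest; new service cost 646, saving 17.
Extra fixed cost: 12. Net change = 12 − 17 = -5.
(Totals: 720 → 715.)

Yes — net change −5 (cost falls by 5).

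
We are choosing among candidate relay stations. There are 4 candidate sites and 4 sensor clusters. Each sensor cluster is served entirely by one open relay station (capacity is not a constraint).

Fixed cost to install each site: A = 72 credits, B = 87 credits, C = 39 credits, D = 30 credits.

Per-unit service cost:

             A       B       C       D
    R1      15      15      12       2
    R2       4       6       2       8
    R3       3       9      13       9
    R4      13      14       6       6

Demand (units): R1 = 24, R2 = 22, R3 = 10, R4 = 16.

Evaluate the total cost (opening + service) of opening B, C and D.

Total cost: 434

Each sensor cluster is assigned to its cheapest site among the open ones.
{B, C, D}: R1→D 2·24=48, R2→C 2·22=44, R3→B 9·10=90, R4→C 6·16=96. Service 278; fixed 156; total 434.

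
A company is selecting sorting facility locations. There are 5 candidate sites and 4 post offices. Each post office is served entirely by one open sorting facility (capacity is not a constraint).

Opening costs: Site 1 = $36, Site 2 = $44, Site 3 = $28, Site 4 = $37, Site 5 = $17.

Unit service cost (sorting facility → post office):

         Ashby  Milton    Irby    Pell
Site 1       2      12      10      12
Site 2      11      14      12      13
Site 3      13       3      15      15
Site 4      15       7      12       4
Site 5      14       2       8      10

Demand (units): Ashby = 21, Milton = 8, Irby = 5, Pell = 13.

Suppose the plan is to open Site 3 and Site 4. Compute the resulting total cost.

Total cost: 474

Each post office is assigned to its cheapest site among the open ones.
{Site 3, Site 4}: Ashby→Site 3 13·21=273, Milton→Site 3 3·8=24, Irby→Site 4 12·5=60, Pell→Site 4 4·13=52. Service 409; fixed 65; total 474.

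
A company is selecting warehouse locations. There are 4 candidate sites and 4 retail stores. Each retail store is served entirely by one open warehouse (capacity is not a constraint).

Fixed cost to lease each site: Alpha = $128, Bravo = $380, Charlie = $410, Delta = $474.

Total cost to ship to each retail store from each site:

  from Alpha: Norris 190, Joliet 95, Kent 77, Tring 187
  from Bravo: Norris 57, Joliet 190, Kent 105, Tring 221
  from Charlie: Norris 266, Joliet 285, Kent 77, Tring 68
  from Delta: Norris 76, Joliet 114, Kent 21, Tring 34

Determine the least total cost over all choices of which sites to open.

Minimum total cost: 677

For any fixed open set, each retail store goes to its cheapest open site; total = fixed + service.
{Alpha}: Norris→Alpha 190, Joliet→Alpha 95, Kent→Alpha 77, Tring→Alpha 187. Service 549; fixed 128; total 677.
{Delta}: service 245 + fixed 474 = 719
{Alpha, Delta}: service 226 + fixed 602 = 828
{Alpha, Bravo, Charlie, Delta}: Norris→Bravo 57, Joliet→Alpha 95, Kent→Delta 21, Tring→Delta 34. Service 207; fixed 1392; total 1599.
(All 15 nonempty subsets were checked; Alpha only is lowest.)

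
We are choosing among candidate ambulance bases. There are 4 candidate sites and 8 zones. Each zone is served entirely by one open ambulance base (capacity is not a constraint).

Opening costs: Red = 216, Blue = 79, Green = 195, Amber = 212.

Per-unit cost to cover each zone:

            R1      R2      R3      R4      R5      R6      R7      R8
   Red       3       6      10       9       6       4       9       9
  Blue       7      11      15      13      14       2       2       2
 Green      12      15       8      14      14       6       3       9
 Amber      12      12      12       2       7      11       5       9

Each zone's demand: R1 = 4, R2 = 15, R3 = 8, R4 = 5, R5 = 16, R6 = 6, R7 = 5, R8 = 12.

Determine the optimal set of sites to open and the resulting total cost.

For any fixed open set, each zone goes to its cheapest open site; total = fixed + service.
{Red, Blue}: R1→Red 3·4=12, R2→Red 6·15=90, R3→Red 10·8=80, R4→Red 9·5=45, R5→Red 6·16=96, R6→Blue 2·6=12, R7→Blue 2·5=10, R8→Blue 2·12=24. Service 369; fixed 295; total 664.
{Red}: R1→Red 3·4=12, R2→Red 6·15=90, R3→Red 10·8=80, R4→Red 9·5=45, R5→Red 6·16=96, R6→Red 4·6=24, R7→Red 9·5=45, R8→Red 9·12=108. Service 500; fixed 216; total 716.
{Blue}: service 648 + fixed 79 = 727
{Red, Blue, Green, Amber}: service 318 + fixed 702 = 1020
No other subset beats 664.

Open Red and Blue; minimum total cost 664.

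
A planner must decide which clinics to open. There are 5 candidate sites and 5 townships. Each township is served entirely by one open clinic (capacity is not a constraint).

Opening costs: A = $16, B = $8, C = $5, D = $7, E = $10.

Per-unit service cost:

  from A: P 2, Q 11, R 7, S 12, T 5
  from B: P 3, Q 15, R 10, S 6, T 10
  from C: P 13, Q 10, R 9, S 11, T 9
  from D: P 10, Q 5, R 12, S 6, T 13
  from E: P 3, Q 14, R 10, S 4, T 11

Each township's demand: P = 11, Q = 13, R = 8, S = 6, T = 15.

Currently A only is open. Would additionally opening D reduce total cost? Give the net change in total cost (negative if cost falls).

Current service cost with {A}: 368.
Adding D: each township re-picks its cheapest; new service cost 254, saving 114.
Extra fixed cost: 7. Net change = 7 − 114 = -107.
(Totals: 384 → 277.)

Yes — net change −107 (cost falls by 107).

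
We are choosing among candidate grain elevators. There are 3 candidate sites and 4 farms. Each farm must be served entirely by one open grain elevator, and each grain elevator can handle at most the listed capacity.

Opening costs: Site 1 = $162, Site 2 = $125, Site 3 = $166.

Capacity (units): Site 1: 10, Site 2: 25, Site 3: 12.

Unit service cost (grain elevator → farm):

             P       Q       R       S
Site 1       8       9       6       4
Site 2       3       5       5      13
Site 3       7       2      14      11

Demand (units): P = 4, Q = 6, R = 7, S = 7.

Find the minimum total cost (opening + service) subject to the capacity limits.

Minimum total cost: 293

Open {Site 2}: P→Site 2 3·4=12, Q→Site 2 5·6=30, R→Site 2 5·7=35, S→Site 2 13·7=91.
Loads: Site 2 carries 24/25. Service 168; fixed 125; total 293.
Next best feasible plan costs 392.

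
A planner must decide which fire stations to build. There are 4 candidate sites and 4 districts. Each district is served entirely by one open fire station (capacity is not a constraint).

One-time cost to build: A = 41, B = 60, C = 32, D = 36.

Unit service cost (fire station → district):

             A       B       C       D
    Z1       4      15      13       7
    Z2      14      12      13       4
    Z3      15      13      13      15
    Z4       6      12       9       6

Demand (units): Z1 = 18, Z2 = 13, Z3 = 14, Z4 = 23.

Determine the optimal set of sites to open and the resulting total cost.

For any fixed open set, each district goes to its cheapest open site; total = fixed + service.
{A, D}: Z1→A 4·18=72, Z2→D 4·13=52, Z3→A 15·14=210, Z4→A 6·23=138. Service 472; fixed 77; total 549.
{A, C, D}: Z1→A 4·18=72, Z2→D 4·13=52, Z3→C 13·14=182, Z4→A 6·23=138. Service 444; fixed 109; total 553.
{D}: service 526 + fixed 36 = 562
{A, B, C, D}: service 444 + fixed 169 = 613
No other subset beats 549.

Open A and D; minimum total cost 549.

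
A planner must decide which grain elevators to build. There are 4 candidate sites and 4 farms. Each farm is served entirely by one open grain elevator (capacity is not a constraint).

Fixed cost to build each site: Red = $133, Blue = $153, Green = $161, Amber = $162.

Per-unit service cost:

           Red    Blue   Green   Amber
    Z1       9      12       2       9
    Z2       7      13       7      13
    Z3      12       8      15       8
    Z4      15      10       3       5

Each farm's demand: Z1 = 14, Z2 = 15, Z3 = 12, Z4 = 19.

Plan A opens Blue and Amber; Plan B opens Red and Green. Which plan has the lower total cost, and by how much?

Plan B is cheaper by 199.

Plan A: {Blue, Amber}: Z1→Amber 9·14=126, Z2→Blue 13·15=195, Z3→Blue 8·12=96, Z4→Amber 5·19=95. Service 512; fixed 315; total 827.
Plan B: {Red, Green}: Z1→Green 2·14=28, Z2→Red 7·15=105, Z3→Red 12·12=144, Z4→Green 3·19=57. Service 334; fixed 294; total 628.
Difference: |827 − 628| = 199.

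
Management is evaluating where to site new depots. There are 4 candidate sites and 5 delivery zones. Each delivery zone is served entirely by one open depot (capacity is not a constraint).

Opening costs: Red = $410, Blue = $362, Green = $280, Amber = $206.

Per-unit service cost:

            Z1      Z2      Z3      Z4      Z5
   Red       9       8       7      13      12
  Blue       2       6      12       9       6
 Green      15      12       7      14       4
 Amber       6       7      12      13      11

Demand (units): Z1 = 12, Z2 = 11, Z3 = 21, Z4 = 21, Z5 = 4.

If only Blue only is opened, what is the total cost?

Each delivery zone is assigned to its cheapest site among the open ones.
{Blue}: Z1→Blue 2·12=24, Z2→Blue 6·11=66, Z3→Blue 12·21=252, Z4→Blue 9·21=189, Z5→Blue 6·4=24. Service 555; fixed 362; total 917.

Total cost: 917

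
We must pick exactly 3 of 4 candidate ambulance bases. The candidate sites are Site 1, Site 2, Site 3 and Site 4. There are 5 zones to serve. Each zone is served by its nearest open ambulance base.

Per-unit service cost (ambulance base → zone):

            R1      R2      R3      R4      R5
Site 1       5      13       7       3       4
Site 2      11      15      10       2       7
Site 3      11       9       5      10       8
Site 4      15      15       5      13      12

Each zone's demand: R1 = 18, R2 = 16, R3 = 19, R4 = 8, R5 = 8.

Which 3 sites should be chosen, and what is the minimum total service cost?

Choose Site 1, Site 2 and Site 3; total service cost 377.

With exactly 3 open, each zone uses its cheapest among the chosen.
{Site 1, Site 2, Site 3}: R1→Site 1 5·18=90, R2→Site 3 9·16=144, R3→Site 3 5·19=95, R4→Site 2 2·8=16, R5→Site 1 4·8=32. Service cost 377.
{Site 1, Site 3, Site 4}: service cost 385
{Site 1, Site 2, Site 4}: service cost 441
Among all 4 size-3 choices, {Site 1, Site 2, Site 3} is lowest.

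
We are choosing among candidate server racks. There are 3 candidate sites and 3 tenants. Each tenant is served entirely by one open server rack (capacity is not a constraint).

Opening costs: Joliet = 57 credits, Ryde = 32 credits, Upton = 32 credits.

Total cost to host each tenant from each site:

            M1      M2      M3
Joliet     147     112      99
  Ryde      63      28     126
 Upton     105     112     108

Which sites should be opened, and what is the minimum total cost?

For any fixed open set, each tenant goes to its cheapest open site; total = fixed + service.
{Ryde}: M1→Ryde 63, M2→Ryde 28, M3→Ryde 126. Service 217; fixed 32; total 249.
{Ryde, Upton}: service 199 + fixed 64 = 263
{Joliet, Ryde}: service 190 + fixed 89 = 279
{Joliet, Ryde, Upton}: M1→Ryde 63, M2→Ryde 28, M3→Joliet 99. Service 190; fixed 121; total 311.
(All 7 nonempty subsets were checked; Ryde only is lowest.)

Open Ryde only; minimum total cost 249.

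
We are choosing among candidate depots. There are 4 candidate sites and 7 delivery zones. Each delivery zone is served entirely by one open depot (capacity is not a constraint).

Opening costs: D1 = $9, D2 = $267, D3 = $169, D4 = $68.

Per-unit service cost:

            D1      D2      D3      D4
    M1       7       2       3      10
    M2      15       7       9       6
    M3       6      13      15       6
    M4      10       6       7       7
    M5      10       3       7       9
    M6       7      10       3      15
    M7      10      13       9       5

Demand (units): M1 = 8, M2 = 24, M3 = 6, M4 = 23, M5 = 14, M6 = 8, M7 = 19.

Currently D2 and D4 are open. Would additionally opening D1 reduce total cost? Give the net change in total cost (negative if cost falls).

Yes — net change −15 (cost falls by 15).

Current service cost with {D2, D4}: 551.
Adding D1: each delivery zone re-picks its cheapest; new service cost 527, saving 24.
Extra fixed cost: 9. Net change = 9 − 24 = -15.
(Totals: 886 → 871.)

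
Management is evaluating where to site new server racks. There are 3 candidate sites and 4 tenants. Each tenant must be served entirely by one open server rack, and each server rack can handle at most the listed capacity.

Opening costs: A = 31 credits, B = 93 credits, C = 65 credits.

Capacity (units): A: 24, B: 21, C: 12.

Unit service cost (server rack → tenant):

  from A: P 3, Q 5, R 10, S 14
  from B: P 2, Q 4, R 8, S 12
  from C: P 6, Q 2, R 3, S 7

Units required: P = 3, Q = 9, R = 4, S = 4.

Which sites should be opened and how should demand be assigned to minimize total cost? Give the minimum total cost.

Minimum total cost: 181

Open {A}: P→A 3·3=9, Q→A 5·9=45, R→A 10·4=40, S→A 14·4=56.
Loads: A carries 20/24. Service 150; fixed 31; total 181.
Next best feasible plan costs 190.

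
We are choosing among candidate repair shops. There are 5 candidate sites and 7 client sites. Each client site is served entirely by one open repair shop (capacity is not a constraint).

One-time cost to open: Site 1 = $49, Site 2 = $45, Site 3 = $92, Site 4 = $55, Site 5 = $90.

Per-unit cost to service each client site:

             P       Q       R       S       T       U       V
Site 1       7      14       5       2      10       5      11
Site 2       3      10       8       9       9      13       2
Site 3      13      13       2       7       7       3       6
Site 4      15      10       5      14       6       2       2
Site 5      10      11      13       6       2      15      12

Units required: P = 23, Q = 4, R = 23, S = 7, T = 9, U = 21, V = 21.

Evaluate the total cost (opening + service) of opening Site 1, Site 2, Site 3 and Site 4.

Total cost: 548

Each client site is assigned to its cheapest site among the open ones.
{Site 1, Site 2, Site 3, Site 4}: P→Site 2 3·23=69, Q→Site 2 10·4=40, R→Site 3 2·23=46, S→Site 1 2·7=14, T→Site 4 6·9=54, U→Site 4 2·21=42, V→Site 2 2·21=42. Service 307; fixed 241; total 548.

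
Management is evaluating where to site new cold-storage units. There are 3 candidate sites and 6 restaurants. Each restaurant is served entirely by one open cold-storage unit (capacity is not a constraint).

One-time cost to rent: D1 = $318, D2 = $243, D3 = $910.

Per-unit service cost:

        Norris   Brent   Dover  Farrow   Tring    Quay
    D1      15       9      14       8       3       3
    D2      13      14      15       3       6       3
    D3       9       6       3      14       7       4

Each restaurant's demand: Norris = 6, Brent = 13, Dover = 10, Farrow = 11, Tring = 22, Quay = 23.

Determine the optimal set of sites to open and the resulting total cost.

Open D2 only; minimum total cost 887.

For any fixed open set, each restaurant goes to its cheapest open site; total = fixed + service.
{D2}: Norris→D2 13·6=78, Brent→D2 14·13=182, Dover→D2 15·10=150, Farrow→D2 3·11=33, Tring→D2 6·22=132, Quay→D2 3·23=69. Service 644; fixed 243; total 887.
{D1}: service 570 + fixed 318 = 888
{D1, D2}: service 503 + fixed 561 = 1064
{D1, D2, D3}: service 330 + fixed 1471 = 1801
No other subset beats 887.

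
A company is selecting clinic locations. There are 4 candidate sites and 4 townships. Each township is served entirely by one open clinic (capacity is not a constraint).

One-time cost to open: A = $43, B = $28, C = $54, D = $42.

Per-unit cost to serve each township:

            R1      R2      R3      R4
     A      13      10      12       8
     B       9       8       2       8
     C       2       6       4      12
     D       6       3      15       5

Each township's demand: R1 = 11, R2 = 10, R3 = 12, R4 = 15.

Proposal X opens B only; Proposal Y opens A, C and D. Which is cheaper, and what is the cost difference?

Proposal Y is cheaper by 37.

Proposal X: {B}: R1→B 9·11=99, R2→B 8·10=80, R3→B 2·12=24, R4→B 8·15=120. Service 323; fixed 28; total 351.
Proposal Y: {A, C, D}: R1→C 2·11=22, R2→D 3·10=30, R3→C 4·12=48, R4→D 5·15=75. Service 175; fixed 139; total 314.
Difference: |351 − 314| = 37.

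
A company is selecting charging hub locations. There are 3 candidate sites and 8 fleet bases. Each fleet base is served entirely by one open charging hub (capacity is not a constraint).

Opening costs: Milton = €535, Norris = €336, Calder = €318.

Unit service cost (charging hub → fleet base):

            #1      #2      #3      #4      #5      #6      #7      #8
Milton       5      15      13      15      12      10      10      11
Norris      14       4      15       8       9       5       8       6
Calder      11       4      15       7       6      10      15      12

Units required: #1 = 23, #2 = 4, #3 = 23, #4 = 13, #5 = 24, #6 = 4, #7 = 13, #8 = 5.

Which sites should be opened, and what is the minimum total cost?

Open Calder only; minimum total cost 1462.

For any fixed open set, each fleet base goes to its cheapest open site; total = fixed + service.
{Calder}: #1→Calder 11·23=253, #2→Calder 4·4=16, #3→Calder 15·23=345, #4→Calder 7·13=91, #5→Calder 6·24=144, #6→Calder 10·4=40, #7→Calder 15·13=195, #8→Calder 12·5=60. Service 1144; fixed 318; total 1462.
{Norris}: service 1157 + fixed 336 = 1493
{Norris, Calder}: service 1003 + fixed 654 = 1657
{Milton, Norris, Calder}: service 819 + fixed 1189 = 2008
(All 7 nonempty subsets were checked; Calder only is lowest.)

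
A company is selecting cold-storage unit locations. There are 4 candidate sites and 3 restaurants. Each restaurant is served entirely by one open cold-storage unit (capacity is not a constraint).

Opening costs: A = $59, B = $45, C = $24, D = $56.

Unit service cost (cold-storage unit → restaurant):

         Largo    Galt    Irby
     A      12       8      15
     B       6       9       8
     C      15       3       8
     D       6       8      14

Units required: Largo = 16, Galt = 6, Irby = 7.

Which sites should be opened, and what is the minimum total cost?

Open B and C; minimum total cost 239.

For any fixed open set, each restaurant goes to its cheapest open site; total = fixed + service.
{B, C}: Largo→B 6·16=96, Galt→C 3·6=18, Irby→B 8·7=56. Service 170; fixed 69; total 239.
{C, D}: service 170 + fixed 80 = 250
{B}: Largo→B 6·16=96, Galt→B 9·6=54, Irby→B 8·7=56. Service 206; fixed 45; total 251.
{A, B, C, D}: service 170 + fixed 184 = 354
No other subset beats 239.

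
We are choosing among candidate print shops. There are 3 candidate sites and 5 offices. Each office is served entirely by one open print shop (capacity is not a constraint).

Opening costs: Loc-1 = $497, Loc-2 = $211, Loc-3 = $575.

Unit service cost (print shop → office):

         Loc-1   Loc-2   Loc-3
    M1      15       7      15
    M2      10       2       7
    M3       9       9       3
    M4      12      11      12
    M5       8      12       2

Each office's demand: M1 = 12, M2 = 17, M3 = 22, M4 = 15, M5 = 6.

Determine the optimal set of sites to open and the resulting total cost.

Open Loc-2 only; minimum total cost 764.

For any fixed open set, each office goes to its cheapest open site; total = fixed + service.
{Loc-2}: M1→Loc-2 7·12=84, M2→Loc-2 2·17=34, M3→Loc-2 9·22=198, M4→Loc-2 11·15=165, M5→Loc-2 12·6=72. Service 553; fixed 211; total 764.
{Loc-3}: M1→Loc-3 15·12=180, M2→Loc-3 7·17=119, M3→Loc-3 3·22=66, M4→Loc-3 12·15=180, M5→Loc-3 2·6=12. Service 557; fixed 575; total 1132.
{Loc-2, Loc-3}: service 361 + fixed 786 = 1147
{Loc-1, Loc-2, Loc-3}: service 361 + fixed 1283 = 1644
No other subset beats 764.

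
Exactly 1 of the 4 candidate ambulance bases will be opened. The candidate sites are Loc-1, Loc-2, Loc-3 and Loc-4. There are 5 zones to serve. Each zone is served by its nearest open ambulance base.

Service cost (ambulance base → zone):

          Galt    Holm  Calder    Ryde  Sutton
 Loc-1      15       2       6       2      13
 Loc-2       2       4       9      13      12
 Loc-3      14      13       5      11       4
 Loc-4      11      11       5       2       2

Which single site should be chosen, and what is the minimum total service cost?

With exactly 1 open, each zone uses its cheapest among the chosen.
{Loc-4}: Galt→Loc-4 11, Holm→Loc-4 11, Calder→Loc-4 5, Ryde→Loc-4 2, Sutton→Loc-4 2. Service cost 31.
{Loc-1}: service cost 38
{Loc-2}: service cost 40
Among all 4 size-1 choices, {Loc-4} is lowest.

Choose Loc-4 only; total service cost 31.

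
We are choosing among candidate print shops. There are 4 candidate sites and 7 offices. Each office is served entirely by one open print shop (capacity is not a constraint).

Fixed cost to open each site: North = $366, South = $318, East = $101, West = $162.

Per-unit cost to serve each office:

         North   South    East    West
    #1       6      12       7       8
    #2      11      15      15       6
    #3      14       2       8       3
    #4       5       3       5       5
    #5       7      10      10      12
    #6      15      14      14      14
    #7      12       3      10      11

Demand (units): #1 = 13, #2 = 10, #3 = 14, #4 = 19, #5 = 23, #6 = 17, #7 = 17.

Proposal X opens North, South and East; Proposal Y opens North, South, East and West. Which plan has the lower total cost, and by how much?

Proposal X: {North, South, East}: #1→North 6·13=78, #2→North 11·10=110, #3→South 2·14=28, #4→South 3·19=57, #5→North 7·23=161, #6→South 14·17=238, #7→South 3·17=51. Service 723; fixed 785; total 1508.
Proposal Y: {North, South, East, West}: #1→North 6·13=78, #2→West 6·10=60, #3→South 2·14=28, #4→South 3·19=57, #5→North 7·23=161, #6→South 14·17=238, #7→South 3·17=51. Service 673; fixed 947; total 1620.
Difference: |1508 − 1620| = 112.

Proposal X is cheaper by 112.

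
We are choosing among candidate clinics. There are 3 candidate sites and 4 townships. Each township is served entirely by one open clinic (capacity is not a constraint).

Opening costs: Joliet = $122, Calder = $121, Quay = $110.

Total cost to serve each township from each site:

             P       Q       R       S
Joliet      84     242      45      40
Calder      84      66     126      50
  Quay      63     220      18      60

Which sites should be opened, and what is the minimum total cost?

Open Calder and Quay; minimum total cost 428.

For any fixed open set, each township goes to its cheapest open site; total = fixed + service.
{Calder, Quay}: P→Quay 63, Q→Calder 66, R→Quay 18, S→Calder 50. Service 197; fixed 231; total 428.
{Calder}: P→Calder 84, Q→Calder 66, R→Calder 126, S→Calder 50. Service 326; fixed 121; total 447.
{Quay}: P→Quay 63, Q→Quay 220, R→Quay 18, S→Quay 60. Service 361; fixed 110; total 471.
{Joliet, Calder, Quay}: P→Quay 63, Q→Calder 66, R→Quay 18, S→Joliet 40. Service 187; fixed 353; total 540.
No other subset beats 428.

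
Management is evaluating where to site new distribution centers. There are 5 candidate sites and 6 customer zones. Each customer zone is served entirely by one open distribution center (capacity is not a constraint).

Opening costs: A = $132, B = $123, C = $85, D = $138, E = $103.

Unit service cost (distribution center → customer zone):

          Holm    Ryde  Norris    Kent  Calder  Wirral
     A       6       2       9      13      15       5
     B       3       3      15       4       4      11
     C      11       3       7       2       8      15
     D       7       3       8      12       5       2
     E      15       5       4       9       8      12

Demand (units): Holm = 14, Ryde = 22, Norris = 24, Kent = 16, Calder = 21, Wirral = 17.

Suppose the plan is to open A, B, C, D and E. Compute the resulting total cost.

Total cost: 913

Each customer zone is assigned to its cheapest site among the open ones.
{A, B, C, D, E}: Holm→B 3·14=42, Ryde→A 2·22=44, Norris→E 4·24=96, Kent→C 2·16=32, Calder→B 4·21=84, Wirral→D 2·17=34. Service 332; fixed 581; total 913.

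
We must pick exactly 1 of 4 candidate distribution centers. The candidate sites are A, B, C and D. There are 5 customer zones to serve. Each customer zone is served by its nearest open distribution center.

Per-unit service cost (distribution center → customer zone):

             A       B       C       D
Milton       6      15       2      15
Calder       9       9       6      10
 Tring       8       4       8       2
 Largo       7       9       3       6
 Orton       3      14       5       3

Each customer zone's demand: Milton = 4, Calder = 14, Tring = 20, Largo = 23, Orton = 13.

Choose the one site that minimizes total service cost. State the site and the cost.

Choose C only; total service cost 386.

With exactly 1 open, each customer zone uses its cheapest among the chosen.
{C}: Milton→C 2·4=8, Calder→C 6·14=84, Tring→C 8·20=160, Largo→C 3·23=69, Orton→C 5·13=65. Service cost 386.
{D}: service cost 417
{A}: service cost 510
Among all 4 size-1 choices, {C} is lowest.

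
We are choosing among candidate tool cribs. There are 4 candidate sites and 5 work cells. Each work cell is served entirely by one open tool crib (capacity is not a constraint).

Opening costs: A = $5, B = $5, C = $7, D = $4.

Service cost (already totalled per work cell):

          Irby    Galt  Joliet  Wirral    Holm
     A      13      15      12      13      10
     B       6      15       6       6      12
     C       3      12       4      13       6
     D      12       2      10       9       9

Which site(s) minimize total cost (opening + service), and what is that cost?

For any fixed open set, each work cell goes to its cheapest open site; total = fixed + service.
{C, D}: Irby→C 3, Galt→D 2, Joliet→C 4, Wirral→D 9, Holm→C 6. Service 24; fixed 11; total 35.
{B, C, D}: service 21 + fixed 16 = 37
{B, D}: Irby→B 6, Galt→D 2, Joliet→B 6, Wirral→B 6, Holm→D 9. Service 29; fixed 9; total 38.
{A, B, C, D}: Irby→C 3, Galt→D 2, Joliet→C 4, Wirral→B 6, Holm→C 6. Service 21; fixed 21; total 42.
No other subset beats 35.

Open C and D; minimum total cost 35.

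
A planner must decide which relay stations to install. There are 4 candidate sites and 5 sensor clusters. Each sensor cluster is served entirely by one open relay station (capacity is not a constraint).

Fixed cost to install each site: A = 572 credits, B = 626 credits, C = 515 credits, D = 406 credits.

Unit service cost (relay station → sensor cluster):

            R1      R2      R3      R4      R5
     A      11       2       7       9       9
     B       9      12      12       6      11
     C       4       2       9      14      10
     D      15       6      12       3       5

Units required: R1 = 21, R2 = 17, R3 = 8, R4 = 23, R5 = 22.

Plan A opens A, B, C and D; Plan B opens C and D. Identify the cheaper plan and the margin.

Plan A: {A, B, C, D}: R1→C 4·21=84, R2→A 2·17=34, R3→A 7·8=56, R4→D 3·23=69, R5→D 5·22=110. Service 353; fixed 2119; total 2472.
Plan B: {C, D}: R1→C 4·21=84, R2→C 2·17=34, R3→C 9·8=72, R4→D 3·23=69, R5→D 5·22=110. Service 369; fixed 921; total 1290.
Difference: |2472 − 1290| = 1182.

Plan B is cheaper by 1182.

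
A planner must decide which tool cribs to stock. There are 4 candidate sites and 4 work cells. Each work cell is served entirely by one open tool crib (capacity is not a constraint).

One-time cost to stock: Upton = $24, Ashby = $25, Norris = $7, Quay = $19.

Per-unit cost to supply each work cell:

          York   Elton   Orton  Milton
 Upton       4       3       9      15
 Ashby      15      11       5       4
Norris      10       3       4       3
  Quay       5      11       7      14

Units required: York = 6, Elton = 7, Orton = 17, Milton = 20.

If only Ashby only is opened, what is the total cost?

Total cost: 357

Each work cell is assigned to its cheapest site among the open ones.
{Ashby}: York→Ashby 15·6=90, Elton→Ashby 11·7=77, Orton→Ashby 5·17=85, Milton→Ashby 4·20=80. Service 332; fixed 25; total 357.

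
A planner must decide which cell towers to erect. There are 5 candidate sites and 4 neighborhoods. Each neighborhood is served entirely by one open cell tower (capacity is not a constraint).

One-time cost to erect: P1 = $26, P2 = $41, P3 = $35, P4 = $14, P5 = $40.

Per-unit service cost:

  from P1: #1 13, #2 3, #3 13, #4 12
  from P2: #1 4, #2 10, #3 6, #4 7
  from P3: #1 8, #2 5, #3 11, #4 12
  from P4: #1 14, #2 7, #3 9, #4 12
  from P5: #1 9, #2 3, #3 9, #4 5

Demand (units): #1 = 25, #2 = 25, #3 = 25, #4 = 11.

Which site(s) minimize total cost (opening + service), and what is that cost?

For any fixed open set, each neighborhood goes to its cheapest open site; total = fixed + service.
{P2, P5}: #1→P2 4·25=100, #2→P5 3·25=75, #3→P2 6·25=150, #4→P5 5·11=55. Service 380; fixed 81; total 461.
{P1, P2}: #1→P2 4·25=100, #2→P1 3·25=75, #3→P2 6·25=150, #4→P2 7·11=77. Service 402; fixed 67; total 469.
{P2, P4, P5}: service 380 + fixed 95 = 475
{P1, P2, P3, P4, P5}: #1→P2 4·25=100, #2→P1 3·25=75, #3→P2 6·25=150, #4→P5 5·11=55. Service 380; fixed 156; total 536.
No other subset beats 461.

Open P2 and P5; minimum total cost 461.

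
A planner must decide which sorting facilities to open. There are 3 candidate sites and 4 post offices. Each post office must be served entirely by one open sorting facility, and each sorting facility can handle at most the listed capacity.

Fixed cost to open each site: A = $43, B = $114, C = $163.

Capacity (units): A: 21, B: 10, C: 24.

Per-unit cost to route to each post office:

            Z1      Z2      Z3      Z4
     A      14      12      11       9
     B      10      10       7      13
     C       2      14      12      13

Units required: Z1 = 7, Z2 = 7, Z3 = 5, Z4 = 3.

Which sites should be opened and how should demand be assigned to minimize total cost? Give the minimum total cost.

Minimum total cost: 374

Open {C}: Z1→C 2·7=14, Z2→C 14·7=98, Z3→C 12·5=60, Z4→C 13·3=39.
Loads: C carries 22/24. Service 211; fixed 163; total 374.
Next best feasible plan costs 386.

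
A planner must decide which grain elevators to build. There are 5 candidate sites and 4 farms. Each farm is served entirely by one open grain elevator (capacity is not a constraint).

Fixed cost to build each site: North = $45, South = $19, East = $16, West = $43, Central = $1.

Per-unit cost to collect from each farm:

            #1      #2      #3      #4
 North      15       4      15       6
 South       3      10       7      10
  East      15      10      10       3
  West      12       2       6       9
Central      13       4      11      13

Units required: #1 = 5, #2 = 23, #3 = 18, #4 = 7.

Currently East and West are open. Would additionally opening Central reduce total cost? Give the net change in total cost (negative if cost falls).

Current service cost with {East, West}: 235.
Adding Central: each farm re-picks its cheapest; new service cost 235, saving 0.
Extra fixed cost: 1. Net change = 1 − 0 = 1.
(Totals: 294 → 295.)

No — net change +1 (cost rises by 1).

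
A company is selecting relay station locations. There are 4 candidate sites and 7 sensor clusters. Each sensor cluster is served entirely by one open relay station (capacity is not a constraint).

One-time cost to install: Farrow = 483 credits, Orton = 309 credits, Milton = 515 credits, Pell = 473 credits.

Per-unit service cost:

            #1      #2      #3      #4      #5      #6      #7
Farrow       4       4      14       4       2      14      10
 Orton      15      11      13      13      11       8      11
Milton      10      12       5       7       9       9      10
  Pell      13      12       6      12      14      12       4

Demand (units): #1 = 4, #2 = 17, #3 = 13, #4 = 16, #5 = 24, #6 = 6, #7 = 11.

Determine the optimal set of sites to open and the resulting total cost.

Open Farrow only; minimum total cost 1055.

For any fixed open set, each sensor cluster goes to its cheapest open site; total = fixed + service.
{Farrow}: #1→Farrow 4·4=16, #2→Farrow 4·17=68, #3→Farrow 14·13=182, #4→Farrow 4·16=64, #5→Farrow 2·24=48, #6→Farrow 14·6=84, #7→Farrow 10·11=110. Service 572; fixed 483; total 1055.
{Farrow, Orton}: #1→Farrow 4·4=16, #2→Farrow 4·17=68, #3→Orton 13·13=169, #4→Farrow 4·16=64, #5→Farrow 2·24=48, #6→Orton 8·6=48, #7→Farrow 10·11=110. Service 523; fixed 792; total 1315.
{Milton}: service 801 + fixed 515 = 1316
{Farrow, Orton, Milton, Pell}: service 353 + fixed 1780 = 2133
No other subset beats 1055.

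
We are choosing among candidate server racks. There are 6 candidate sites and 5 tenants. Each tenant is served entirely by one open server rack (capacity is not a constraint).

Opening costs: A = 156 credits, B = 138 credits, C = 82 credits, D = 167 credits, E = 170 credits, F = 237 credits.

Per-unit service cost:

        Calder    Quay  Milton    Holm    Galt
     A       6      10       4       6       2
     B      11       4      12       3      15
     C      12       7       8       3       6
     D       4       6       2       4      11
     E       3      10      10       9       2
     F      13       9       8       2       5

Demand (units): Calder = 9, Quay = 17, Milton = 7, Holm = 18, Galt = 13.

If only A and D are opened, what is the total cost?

Each tenant is assigned to its cheapest site among the open ones.
{A, D}: Calder→D 4·9=36, Quay→D 6·17=102, Milton→D 2·7=14, Holm→D 4·18=72, Galt→A 2·13=26. Service 250; fixed 323; total 573.

Total cost: 573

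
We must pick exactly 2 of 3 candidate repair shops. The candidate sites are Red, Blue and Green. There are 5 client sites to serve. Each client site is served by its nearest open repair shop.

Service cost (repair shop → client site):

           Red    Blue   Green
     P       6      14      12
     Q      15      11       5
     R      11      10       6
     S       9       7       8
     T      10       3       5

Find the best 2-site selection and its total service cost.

With exactly 2 open, each client site uses its cheapest among the chosen.
{Red, Green}: P→Red 6, Q→Green 5, R→Green 6, S→Green 8, T→Green 5. Service cost 30.
{Blue, Green}: service cost 33
{Red, Blue}: service cost 37
Among all 3 size-2 choices, {Red, Green} is lowest.

Choose Red and Green; total service cost 30.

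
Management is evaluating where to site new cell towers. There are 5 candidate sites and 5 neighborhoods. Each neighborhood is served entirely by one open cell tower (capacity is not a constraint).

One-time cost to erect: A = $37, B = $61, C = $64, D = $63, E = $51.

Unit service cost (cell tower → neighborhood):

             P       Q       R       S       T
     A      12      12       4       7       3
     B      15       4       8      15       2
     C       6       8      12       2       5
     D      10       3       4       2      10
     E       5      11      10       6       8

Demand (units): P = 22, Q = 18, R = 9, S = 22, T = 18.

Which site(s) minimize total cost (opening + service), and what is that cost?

For any fixed open set, each neighborhood goes to its cheapest open site; total = fixed + service.
{A, D, E}: P→E 5·22=110, Q→D 3·18=54, R→A 4·9=36, S→D 2·22=44, T→A 3·18=54. Service 298; fixed 151; total 449.
{B, D, E}: service 280 + fixed 175 = 455
{B, C}: service 356 + fixed 125 = 481
{A, B, C, D, E}: service 280 + fixed 276 = 556
No other subset beats 449.

Open A, D and E; minimum total cost 449.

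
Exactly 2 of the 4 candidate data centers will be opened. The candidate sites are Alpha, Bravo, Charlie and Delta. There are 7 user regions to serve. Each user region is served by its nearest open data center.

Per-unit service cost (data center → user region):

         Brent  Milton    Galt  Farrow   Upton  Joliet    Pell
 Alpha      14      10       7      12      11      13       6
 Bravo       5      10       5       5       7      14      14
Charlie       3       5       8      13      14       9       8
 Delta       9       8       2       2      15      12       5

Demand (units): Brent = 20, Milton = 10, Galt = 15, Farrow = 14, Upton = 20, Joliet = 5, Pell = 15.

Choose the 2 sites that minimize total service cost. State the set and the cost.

With exactly 2 open, each user region uses its cheapest among the chosen.
{Bravo, Delta}: Brent→Bravo 5·20=100, Milton→Delta 8·10=80, Galt→Delta 2·15=30, Farrow→Delta 2·14=28, Upton→Bravo 7·20=140, Joliet→Delta 12·5=60, Pell→Delta 5·15=75. Service cost 513.
{Bravo, Charlie}: service cost 560
{Charlie, Delta}: service cost 568
Among all 6 size-2 choices, {Bravo, Delta} is lowest.

Choose Bravo and Delta; total service cost 513.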